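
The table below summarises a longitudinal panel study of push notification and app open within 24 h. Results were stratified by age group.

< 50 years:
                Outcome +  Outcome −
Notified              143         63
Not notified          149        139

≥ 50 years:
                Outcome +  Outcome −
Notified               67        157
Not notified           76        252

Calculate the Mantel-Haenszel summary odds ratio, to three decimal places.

OR_MH = Σ(aᵢdᵢ/nᵢ) / Σ(bᵢcᵢ/nᵢ), where nᵢ is the stratum total.
Stratum 1 (< 50 years): n = 494; a·d/n = 143·139/494 = 40.2368; b·c/n = 63·149/494 = 19.0020
Stratum 2 (≥ 50 years): n = 552; a·d/n = 67·252/552 = 30.5870; b·c/n = 157·76/552 = 21.6159
OR_MH = (40.2368 + 30.5870) / (19.0020 + 21.6159) = 70.8238 / 40.6180 = 1.74366

1.744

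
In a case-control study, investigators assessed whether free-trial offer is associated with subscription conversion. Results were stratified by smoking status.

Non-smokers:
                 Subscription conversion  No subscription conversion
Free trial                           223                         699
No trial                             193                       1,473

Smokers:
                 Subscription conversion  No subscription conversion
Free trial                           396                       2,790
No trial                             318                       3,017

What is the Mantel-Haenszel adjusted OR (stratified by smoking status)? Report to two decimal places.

OR_MH = Σ(aᵢdᵢ/nᵢ) / Σ(bᵢcᵢ/nᵢ), where nᵢ is the stratum total.
Stratum 1 (Non-smokers): n = 2588; a·d/n = 223·1473/2588 = 126.9239; b·c/n = 699·193/2588 = 52.1279
Stratum 2 (Smokers): n = 6521; a·d/n = 396·3017/6521 = 183.2130; b·c/n = 2790·318/6521 = 136.0558
OR_MH = (126.9239 + 183.2130) / (52.1279 + 136.0558) = 310.1369 / 188.1837 = 1.64805

1.65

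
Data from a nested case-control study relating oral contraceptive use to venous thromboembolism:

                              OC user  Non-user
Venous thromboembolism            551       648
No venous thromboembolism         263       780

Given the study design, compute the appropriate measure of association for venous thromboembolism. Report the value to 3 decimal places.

2.522

Reading the table with exposure as columns: a = 551 (OC user, case), b = 263 (OC user, non-case), c = 648 (Non-user, case), d = 780.
This is a nested case-control study: participants were sampled on outcome status, so risks in the source population cannot be estimated directly — relative risk is not valid here. The odds ratio is the appropriate measure.
OR = (a·d)/(b·c) = (551 × 780) / (263 × 648) = 429780 / 170424 = 2.52183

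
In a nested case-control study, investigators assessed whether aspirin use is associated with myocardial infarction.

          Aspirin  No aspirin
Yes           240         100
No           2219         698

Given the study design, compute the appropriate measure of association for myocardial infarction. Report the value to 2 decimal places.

0.75

Reading the table with exposure as columns: a = 240 (Aspirin, case), b = 2219 (Aspirin, non-case), c = 100 (No aspirin, case), d = 698.
This is a nested case-control study: participants were sampled on outcome status, so risks in the source population cannot be estimated directly — relative risk is not valid here. The odds ratio is the appropriate measure.
OR = (a·d)/(b·c) = (240 × 698) / (2219 × 100) = 167520 / 221900 = 0.75493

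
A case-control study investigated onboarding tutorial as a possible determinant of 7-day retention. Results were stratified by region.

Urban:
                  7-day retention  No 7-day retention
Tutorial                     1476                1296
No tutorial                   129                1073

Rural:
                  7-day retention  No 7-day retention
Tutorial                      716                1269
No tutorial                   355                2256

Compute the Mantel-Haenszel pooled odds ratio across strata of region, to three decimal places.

OR_MH = Σ(aᵢdᵢ/nᵢ) / Σ(bᵢcᵢ/nᵢ), where nᵢ is the stratum total.
Stratum 1 (Urban): n = 3974; a·d/n = 1476·1073/3974 = 398.5274; b·c/n = 1296·129/3974 = 42.0695
Stratum 2 (Rural): n = 4596; a·d/n = 716·2256/4596 = 351.4569; b·c/n = 1269·355/4596 = 98.0189
OR_MH = (398.5274 + 351.4569) / (42.0695 + 98.0189) = 749.9843 / 140.0884 = 5.35365

5.354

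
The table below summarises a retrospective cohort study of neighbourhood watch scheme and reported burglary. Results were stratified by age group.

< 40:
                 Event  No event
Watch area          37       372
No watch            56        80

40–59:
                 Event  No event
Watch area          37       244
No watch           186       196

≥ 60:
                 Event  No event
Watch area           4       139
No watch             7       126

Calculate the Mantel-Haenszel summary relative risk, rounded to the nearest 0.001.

0.261

RR_MH = Σ(aᵢ·n₀ᵢ/nᵢ) / Σ(cᵢ·n₁ᵢ/nᵢ), with n₁ᵢ = aᵢ+bᵢ (exposed), n₀ᵢ = cᵢ+dᵢ (unexposed), nᵢ = n₁ᵢ+n₀ᵢ.
Stratum 1 (< 40): n₁ = 409, n₀ = 136, n = 545; a·n₀/n = 37·136/545 = 9.2330; c·n₁/n = 56·409/545 = 42.0257
Stratum 2 (40–59): n₁ = 281, n₀ = 382, n = 663; a·n₀/n = 37·382/663 = 21.3183; c·n₁/n = 186·281/663 = 78.8326
Stratum 3 (≥ 60): n₁ = 143, n₀ = 133, n = 276; a·n₀/n = 4·133/276 = 1.9275; c·n₁/n = 7·143/276 = 3.6268
RR_MH = (9.2330 + 21.3183 + 1.9275) / (42.0257 + 78.8326 + 3.6268) = 32.4788 / 124.4851 = 0.26091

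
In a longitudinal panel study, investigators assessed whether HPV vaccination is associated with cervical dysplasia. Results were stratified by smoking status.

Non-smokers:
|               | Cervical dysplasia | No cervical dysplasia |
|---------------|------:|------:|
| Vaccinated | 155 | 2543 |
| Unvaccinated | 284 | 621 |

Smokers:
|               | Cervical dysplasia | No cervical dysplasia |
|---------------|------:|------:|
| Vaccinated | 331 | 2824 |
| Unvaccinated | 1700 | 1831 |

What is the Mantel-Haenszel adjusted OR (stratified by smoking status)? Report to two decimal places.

OR_MH = Σ(aᵢdᵢ/nᵢ) / Σ(bᵢcᵢ/nᵢ), where nᵢ is the stratum total.
Stratum 1 (Non-smokers): n = 3603; a·d/n = 155·621/3603 = 26.7152; b·c/n = 2543·284/3603 = 200.4474
Stratum 2 (Smokers): n = 6686; a·d/n = 331·1831/6686 = 90.6463; b·c/n = 2824·1700/6686 = 718.0377
OR_MH = (26.7152 + 90.6463) / (200.4474 + 718.0377) = 117.3615 / 918.4851 = 0.12778

0.13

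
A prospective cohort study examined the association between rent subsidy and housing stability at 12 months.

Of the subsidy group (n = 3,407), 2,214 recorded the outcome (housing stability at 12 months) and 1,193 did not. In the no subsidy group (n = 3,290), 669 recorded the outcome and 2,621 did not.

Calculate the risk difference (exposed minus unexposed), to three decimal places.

0.446

From the description: a = 2214, b = 1193, c = 669, d = 2621.
Risk in exposed = 2214/3407 = 0.649839; risk in unexposed = 669/3290 = 0.203343.
Risk difference = 0.649839 − 0.203343 = 0.446495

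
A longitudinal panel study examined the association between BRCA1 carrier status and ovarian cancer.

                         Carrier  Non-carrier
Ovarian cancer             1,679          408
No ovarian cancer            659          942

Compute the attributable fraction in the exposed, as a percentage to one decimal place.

Reading the table with exposure as columns: a = 1679 (Carrier, case), b = 659 (Carrier, non-case), c = 408 (Non-carrier, case), d = 942.
Risk in exposed = 1679/2338 = 0.71814; risk in unexposed = 408/1350 = 0.30222.
RR = 0.71814/0.30222 = 2.37618
AR% = (RR − 1)/RR × 100 = (2.37618 − 1)/2.37618 × 100 = 57.9157%

57.9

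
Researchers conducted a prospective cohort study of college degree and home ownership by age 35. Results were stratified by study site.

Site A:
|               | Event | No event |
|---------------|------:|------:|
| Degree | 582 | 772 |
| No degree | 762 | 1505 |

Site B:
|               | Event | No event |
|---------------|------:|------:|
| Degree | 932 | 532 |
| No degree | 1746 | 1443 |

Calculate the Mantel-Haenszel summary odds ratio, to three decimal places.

OR_MH = Σ(aᵢdᵢ/nᵢ) / Σ(bᵢcᵢ/nᵢ), where nᵢ is the stratum total.
Stratum 1 (Site A): n = 3621; a·d/n = 582·1505/3621 = 241.8973; b·c/n = 772·762/3621 = 162.4590
Stratum 2 (Site B): n = 4653; a·d/n = 932·1443/4653 = 289.0342; b·c/n = 532·1746/4653 = 199.6286
OR_MH = (241.8973 + 289.0342) / (162.4590 + 199.6286) = 530.9314 / 362.0876 = 1.46631

1.466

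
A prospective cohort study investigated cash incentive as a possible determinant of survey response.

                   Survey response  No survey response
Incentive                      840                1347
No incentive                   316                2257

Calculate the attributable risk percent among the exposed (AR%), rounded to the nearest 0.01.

68.02

Cells: a = 840, b = 1347, c = 316, d = 2257.
Risk in exposed = 840/2187 = 0.38409; risk in unexposed = 316/2573 = 0.12281.
RR = 0.38409/0.12281 = 3.12740
AR% = (RR − 1)/RR × 100 = (3.12740 − 1)/3.12740 × 100 = 68.0245%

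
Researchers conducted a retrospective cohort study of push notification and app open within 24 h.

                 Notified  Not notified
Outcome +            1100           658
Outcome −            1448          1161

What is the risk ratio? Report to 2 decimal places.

Reading the table with exposure as columns: a = 1100 (Notified, case), b = 1448 (Notified, non-case), c = 658 (Not notified, case), d = 1161.
Risk in exposed = 1100/2548 = 0.43171; risk in unexposed = 658/1819 = 0.36174.
RR = 0.43171 / 0.36174 = 1.19344
The risk among the exposed is 1.19 times that among the unexposed.

1.19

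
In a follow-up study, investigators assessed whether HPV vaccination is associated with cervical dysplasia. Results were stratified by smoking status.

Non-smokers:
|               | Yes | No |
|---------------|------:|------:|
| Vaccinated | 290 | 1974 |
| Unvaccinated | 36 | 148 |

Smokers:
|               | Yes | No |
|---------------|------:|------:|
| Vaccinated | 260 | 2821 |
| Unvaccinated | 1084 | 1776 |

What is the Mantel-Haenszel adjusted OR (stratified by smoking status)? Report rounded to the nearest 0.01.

OR_MH = Σ(aᵢdᵢ/nᵢ) / Σ(bᵢcᵢ/nᵢ), where nᵢ is the stratum total.
Stratum 1 (Non-smokers): n = 2448; a·d/n = 290·148/2448 = 17.5327; b·c/n = 1974·36/2448 = 29.0294
Stratum 2 (Smokers): n = 5941; a·d/n = 260·1776/5941 = 77.7243; b·c/n = 2821·1084/5941 = 514.7221
OR_MH = (17.5327 + 77.7243) / (29.0294 + 514.7221) = 95.2570 / 543.7515 = 0.17518

0.18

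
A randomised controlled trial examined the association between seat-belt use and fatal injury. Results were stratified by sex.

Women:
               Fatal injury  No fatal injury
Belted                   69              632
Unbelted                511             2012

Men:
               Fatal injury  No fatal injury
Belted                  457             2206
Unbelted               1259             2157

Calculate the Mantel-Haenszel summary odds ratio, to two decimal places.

OR_MH = Σ(aᵢdᵢ/nᵢ) / Σ(bᵢcᵢ/nᵢ), where nᵢ is the stratum total.
Stratum 1 (Women): n = 3224; a·d/n = 69·2012/3224 = 43.0608; b·c/n = 632·511/3224 = 100.1712
Stratum 2 (Men): n = 6079; a·d/n = 457·2157/6079 = 162.1564; b·c/n = 2206·1259/6079 = 456.8768
OR_MH = (43.0608 + 162.1564) / (100.1712 + 456.8768) = 205.2172 / 557.0480 = 0.36840

0.37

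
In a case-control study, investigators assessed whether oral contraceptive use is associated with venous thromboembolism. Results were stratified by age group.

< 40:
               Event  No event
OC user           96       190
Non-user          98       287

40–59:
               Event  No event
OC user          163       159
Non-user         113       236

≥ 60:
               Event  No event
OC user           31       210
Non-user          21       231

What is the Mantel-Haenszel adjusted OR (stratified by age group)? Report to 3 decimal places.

OR_MH = Σ(aᵢdᵢ/nᵢ) / Σ(bᵢcᵢ/nᵢ), where nᵢ is the stratum total.
Stratum 1 (< 40): n = 671; a·d/n = 96·287/671 = 41.0611; b·c/n = 190·98/671 = 27.7496
Stratum 2 (40–59): n = 671; a·d/n = 163·236/671 = 57.3294; b·c/n = 159·113/671 = 26.7765
Stratum 3 (≥ 60): n = 493; a·d/n = 31·231/493 = 14.5254; b·c/n = 210·21/493 = 8.9452
OR_MH = (41.0611 + 57.3294 + 14.5254) / (27.7496 + 26.7765 + 8.9452) = 112.9158 / 63.4713 = 1.77901

1.779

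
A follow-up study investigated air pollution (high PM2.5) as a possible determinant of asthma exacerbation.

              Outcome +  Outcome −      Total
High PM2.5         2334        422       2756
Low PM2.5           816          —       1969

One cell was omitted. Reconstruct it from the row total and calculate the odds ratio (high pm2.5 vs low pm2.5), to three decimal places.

The missing cell is in the unexposed row: 1969 − 816 = 1153.
So a = 2334, b = 422, c = 816, d = 1153.
OR = (a·d)/(b·c) = (2334 × 1153) / (422 × 816) = 2691102 / 344352 = 7.81497

7.815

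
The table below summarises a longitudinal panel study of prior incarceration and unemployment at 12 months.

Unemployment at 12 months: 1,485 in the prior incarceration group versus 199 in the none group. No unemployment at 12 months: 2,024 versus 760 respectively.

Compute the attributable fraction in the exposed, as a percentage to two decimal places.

From the description: a = 1485, b = 2024, c = 199, d = 760.
Risk in exposed = 1485/3509 = 0.42320; risk in unexposed = 199/959 = 0.20751.
RR = 0.42320/0.20751 = 2.03943
AR% = (RR − 1)/RR × 100 = (2.03943 − 1)/2.03943 × 100 = 50.9667%

50.97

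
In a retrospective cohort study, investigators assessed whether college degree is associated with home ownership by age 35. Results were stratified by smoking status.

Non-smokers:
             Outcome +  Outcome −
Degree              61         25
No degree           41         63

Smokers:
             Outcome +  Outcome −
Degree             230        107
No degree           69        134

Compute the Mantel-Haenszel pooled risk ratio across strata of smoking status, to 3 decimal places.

RR_MH = Σ(aᵢ·n₀ᵢ/nᵢ) / Σ(cᵢ·n₁ᵢ/nᵢ), with n₁ᵢ = aᵢ+bᵢ (exposed), n₀ᵢ = cᵢ+dᵢ (unexposed), nᵢ = n₁ᵢ+n₀ᵢ.
Stratum 1 (Non-smokers): n₁ = 86, n₀ = 104, n = 190; a·n₀/n = 61·104/190 = 33.3895; c·n₁/n = 41·86/190 = 18.5579
Stratum 2 (Smokers): n₁ = 337, n₀ = 203, n = 540; a·n₀/n = 230·203/540 = 86.4630; c·n₁/n = 69·337/540 = 43.0611
RR_MH = (33.3895 + 86.4630) / (18.5579 + 43.0611) = 119.8524 / 61.6190 = 1.94506

1.945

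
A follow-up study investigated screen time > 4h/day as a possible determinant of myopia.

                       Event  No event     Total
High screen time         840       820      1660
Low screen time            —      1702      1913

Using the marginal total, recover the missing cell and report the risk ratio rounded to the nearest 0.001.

The missing cell is in the unexposed row: 1913 − 1702 = 211.
So a = 840, b = 820, c = 211, d = 1702.
RR = [a/(a+b)] / [c/(c+d)] = (840/1660) / (211/1913) = 0.50602/0.11030 = 4.58779

4.588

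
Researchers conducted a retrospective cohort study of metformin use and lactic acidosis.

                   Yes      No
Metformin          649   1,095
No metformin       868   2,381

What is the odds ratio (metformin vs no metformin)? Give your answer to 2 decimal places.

1.63

Cells: a = 649, b = 1095, c = 868, d = 2381.
OR = (a·d)/(b·c) = (649 × 2381) / (1095 × 868) = 1545269 / 950460 = 1.62581
The odds of lactic acidosis are about 1.63 times as high in the metformin group.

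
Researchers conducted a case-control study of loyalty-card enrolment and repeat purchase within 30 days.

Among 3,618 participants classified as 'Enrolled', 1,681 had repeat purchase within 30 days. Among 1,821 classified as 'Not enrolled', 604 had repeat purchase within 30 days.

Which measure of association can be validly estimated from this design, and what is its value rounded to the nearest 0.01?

From the description: a = 1681, b = 1937, c = 604, d = 1217.
This is a case-control study: participants were sampled on outcome status, so risks in the source population cannot be estimated directly — relative risk is not valid here. The odds ratio is the appropriate measure.
OR = (a·d)/(b·c) = (1681 × 1217) / (1937 × 604) = 2045777 / 1169948 = 1.74861

1.75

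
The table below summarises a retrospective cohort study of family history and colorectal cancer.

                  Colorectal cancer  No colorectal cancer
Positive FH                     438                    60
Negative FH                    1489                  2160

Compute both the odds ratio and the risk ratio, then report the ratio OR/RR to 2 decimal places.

4.91

Cells: a = 438, b = 60, c = 1489, d = 2160.
OR = (438·2160)/(60·1489) = 946080/89340 = 10.58966
Risk in exposed = 438/498 = 0.87952; risk in unexposed = 1489/3649 = 0.40806; RR = 2.15538
OR/RR = 10.58966 / 2.15538 = 4.91313
The outcome is not rare, so the OR lies further from 1 than the RR.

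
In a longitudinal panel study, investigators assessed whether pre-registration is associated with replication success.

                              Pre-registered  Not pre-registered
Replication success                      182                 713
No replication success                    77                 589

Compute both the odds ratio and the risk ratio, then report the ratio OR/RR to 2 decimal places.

Reading the table with exposure as columns: a = 182 (Pre-registered, case), b = 77 (Pre-registered, non-case), c = 713 (Not pre-registered, case), d = 589.
OR = (182·589)/(77·713) = 107198/54901 = 1.95257
Risk in exposed = 182/259 = 0.70270; risk in unexposed = 713/1302 = 0.54762; RR = 1.28320
OR/RR = 1.95257 / 1.28320 = 1.52165
The outcome is not rare, so the OR lies further from 1 than the RR.

1.52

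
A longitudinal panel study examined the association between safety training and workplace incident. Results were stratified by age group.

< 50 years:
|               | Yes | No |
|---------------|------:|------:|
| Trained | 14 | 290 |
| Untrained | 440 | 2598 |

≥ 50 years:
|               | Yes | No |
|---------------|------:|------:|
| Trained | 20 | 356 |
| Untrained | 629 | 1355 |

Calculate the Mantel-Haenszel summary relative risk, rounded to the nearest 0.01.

0.21

RR_MH = Σ(aᵢ·n₀ᵢ/nᵢ) / Σ(cᵢ·n₁ᵢ/nᵢ), with n₁ᵢ = aᵢ+bᵢ (exposed), n₀ᵢ = cᵢ+dᵢ (unexposed), nᵢ = n₁ᵢ+n₀ᵢ.
Stratum 1 (< 50 years): n₁ = 304, n₀ = 3038, n = 3342; a·n₀/n = 14·3038/3342 = 12.7265; c·n₁/n = 440·304/3342 = 40.0239
Stratum 2 (≥ 50 years): n₁ = 376, n₀ = 1984, n = 2360; a·n₀/n = 20·1984/2360 = 16.8136; c·n₁/n = 629·376/2360 = 100.2136
RR_MH = (12.7265 + 16.8136) / (40.0239 + 100.2136) = 29.5401 / 140.2375 = 0.21064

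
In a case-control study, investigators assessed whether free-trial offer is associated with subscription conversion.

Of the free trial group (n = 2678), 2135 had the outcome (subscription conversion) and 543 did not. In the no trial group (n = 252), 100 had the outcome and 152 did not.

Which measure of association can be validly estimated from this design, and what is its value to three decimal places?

From the description: a = 2135, b = 543, c = 100, d = 152.
This is a case-control study: participants were sampled on outcome status, so risks in the source population cannot be estimated directly — relative risk is not valid here. The odds ratio is the appropriate measure.
OR = (a·d)/(b·c) = (2135 × 152) / (543 × 100) = 324520 / 54300 = 5.97643

5.976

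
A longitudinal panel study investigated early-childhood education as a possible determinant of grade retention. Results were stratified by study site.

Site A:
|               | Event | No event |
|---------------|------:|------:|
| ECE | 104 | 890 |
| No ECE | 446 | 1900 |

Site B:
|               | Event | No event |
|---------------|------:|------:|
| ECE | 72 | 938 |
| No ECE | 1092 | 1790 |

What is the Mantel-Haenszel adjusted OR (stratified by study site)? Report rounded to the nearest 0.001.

OR_MH = Σ(aᵢdᵢ/nᵢ) / Σ(bᵢcᵢ/nᵢ), where nᵢ is the stratum total.
Stratum 1 (Site A): n = 3340; a·d/n = 104·1900/3340 = 59.1617; b·c/n = 890·446/3340 = 118.8443
Stratum 2 (Site B): n = 3892; a·d/n = 72·1790/3892 = 33.1141; b·c/n = 938·1092/3892 = 263.1799
OR_MH = (59.1617 + 33.1141) / (118.8443 + 263.1799) = 92.2758 / 382.0242 = 0.24154

0.242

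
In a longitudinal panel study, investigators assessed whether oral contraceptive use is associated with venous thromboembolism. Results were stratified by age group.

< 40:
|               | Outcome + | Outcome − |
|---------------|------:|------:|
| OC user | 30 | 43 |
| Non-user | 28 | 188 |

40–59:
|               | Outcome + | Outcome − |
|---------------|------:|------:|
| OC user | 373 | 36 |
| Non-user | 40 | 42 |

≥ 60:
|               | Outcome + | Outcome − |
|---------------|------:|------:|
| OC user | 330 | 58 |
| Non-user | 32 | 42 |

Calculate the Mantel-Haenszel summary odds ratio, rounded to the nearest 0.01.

OR_MH = Σ(aᵢdᵢ/nᵢ) / Σ(bᵢcᵢ/nᵢ), where nᵢ is the stratum total.
Stratum 1 (< 40): n = 289; a·d/n = 30·188/289 = 19.5156; b·c/n = 43·28/289 = 4.1661
Stratum 2 (40–59): n = 491; a·d/n = 373·42/491 = 31.9063; b·c/n = 36·40/491 = 2.9328
Stratum 3 (≥ 60): n = 462; a·d/n = 330·42/462 = 30.0000; b·c/n = 58·32/462 = 4.0173
OR_MH = (19.5156 + 31.9063 + 30.0000) / (4.1661 + 2.9328 + 4.0173) = 81.4219 / 11.1162 = 7.32462

7.32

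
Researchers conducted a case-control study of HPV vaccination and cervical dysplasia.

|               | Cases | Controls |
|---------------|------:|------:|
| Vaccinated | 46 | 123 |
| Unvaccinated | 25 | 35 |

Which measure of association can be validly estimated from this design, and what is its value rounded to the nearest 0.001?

0.524

Cells: a = 46, b = 123, c = 25, d = 35.
This is a case-control study: participants were sampled on outcome status, so risks in the source population cannot be estimated directly — relative risk is not valid here. The odds ratio is the appropriate measure.
OR = (a·d)/(b·c) = (46 × 35) / (123 × 25) = 1610 / 3075 = 0.52358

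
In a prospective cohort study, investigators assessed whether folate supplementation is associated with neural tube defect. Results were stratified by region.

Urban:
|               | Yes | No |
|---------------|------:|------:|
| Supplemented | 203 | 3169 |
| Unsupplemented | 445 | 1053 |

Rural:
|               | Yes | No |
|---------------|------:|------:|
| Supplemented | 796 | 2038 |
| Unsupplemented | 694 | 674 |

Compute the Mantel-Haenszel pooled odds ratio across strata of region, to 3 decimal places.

OR_MH = Σ(aᵢdᵢ/nᵢ) / Σ(bᵢcᵢ/nᵢ), where nᵢ is the stratum total.
Stratum 1 (Urban): n = 4870; a·d/n = 203·1053/4870 = 43.8930; b·c/n = 3169·445/4870 = 289.5698
Stratum 2 (Rural): n = 4202; a·d/n = 796·674/4202 = 127.6782; b·c/n = 2038·694/4202 = 336.5950
OR_MH = (43.8930 + 127.6782) / (289.5698 + 336.5950) = 171.5713 / 626.1648 = 0.27400

0.274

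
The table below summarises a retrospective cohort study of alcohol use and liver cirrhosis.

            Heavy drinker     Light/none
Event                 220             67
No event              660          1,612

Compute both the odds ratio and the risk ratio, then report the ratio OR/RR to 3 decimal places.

1.280

Reading the table with exposure as columns: a = 220 (Heavy drinker, case), b = 660 (Heavy drinker, non-case), c = 67 (Light/none, case), d = 1612.
OR = (220·1612)/(660·67) = 354640/44220 = 8.01990
Risk in exposed = 220/880 = 0.25000; risk in unexposed = 67/1679 = 0.03990; RR = 6.26493
OR/RR = 8.01990 / 6.26493 = 1.28013
The outcome is not rare, so the OR lies further from 1 than the RR.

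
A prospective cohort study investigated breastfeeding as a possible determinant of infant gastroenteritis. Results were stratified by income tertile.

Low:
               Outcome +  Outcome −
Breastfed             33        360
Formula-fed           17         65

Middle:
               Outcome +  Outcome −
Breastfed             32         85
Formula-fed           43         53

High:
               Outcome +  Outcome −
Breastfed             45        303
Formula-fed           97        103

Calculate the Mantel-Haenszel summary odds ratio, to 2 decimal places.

0.25

OR_MH = Σ(aᵢdᵢ/nᵢ) / Σ(bᵢcᵢ/nᵢ), where nᵢ is the stratum total.
Stratum 1 (Low): n = 475; a·d/n = 33·65/475 = 4.5158; b·c/n = 360·17/475 = 12.8842
Stratum 2 (Middle): n = 213; a·d/n = 32·53/213 = 7.9624; b·c/n = 85·43/213 = 17.1596
Stratum 3 (High): n = 548; a·d/n = 45·103/548 = 8.4580; b·c/n = 303·97/548 = 53.6332
OR_MH = (4.5158 + 7.9624 + 8.4580) / (12.8842 + 17.1596 + 53.6332) = 20.9363 / 83.6770 = 0.25020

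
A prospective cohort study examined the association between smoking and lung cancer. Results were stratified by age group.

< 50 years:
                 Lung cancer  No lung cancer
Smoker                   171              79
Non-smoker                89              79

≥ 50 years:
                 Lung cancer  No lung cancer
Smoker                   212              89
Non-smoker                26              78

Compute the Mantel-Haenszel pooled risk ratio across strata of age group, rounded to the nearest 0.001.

RR_MH = Σ(aᵢ·n₀ᵢ/nᵢ) / Σ(cᵢ·n₁ᵢ/nᵢ), with n₁ᵢ = aᵢ+bᵢ (exposed), n₀ᵢ = cᵢ+dᵢ (unexposed), nᵢ = n₁ᵢ+n₀ᵢ.
Stratum 1 (< 50 years): n₁ = 250, n₀ = 168, n = 418; a·n₀/n = 171·168/418 = 68.7273; c·n₁/n = 89·250/418 = 53.2297
Stratum 2 (≥ 50 years): n₁ = 301, n₀ = 104, n = 405; a·n₀/n = 212·104/405 = 54.4395; c·n₁/n = 26·301/405 = 19.3235
RR_MH = (68.7273 + 54.4395) / (53.2297 + 19.3235) = 123.1668 / 72.5531 = 1.69761

1.698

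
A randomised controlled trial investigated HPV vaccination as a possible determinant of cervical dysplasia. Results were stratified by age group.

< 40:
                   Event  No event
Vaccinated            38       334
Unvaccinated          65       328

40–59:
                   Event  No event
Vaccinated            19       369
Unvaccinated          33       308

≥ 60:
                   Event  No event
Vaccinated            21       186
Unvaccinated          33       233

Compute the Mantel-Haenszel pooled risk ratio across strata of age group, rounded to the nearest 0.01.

0.63

RR_MH = Σ(aᵢ·n₀ᵢ/nᵢ) / Σ(cᵢ·n₁ᵢ/nᵢ), with n₁ᵢ = aᵢ+bᵢ (exposed), n₀ᵢ = cᵢ+dᵢ (unexposed), nᵢ = n₁ᵢ+n₀ᵢ.
Stratum 1 (< 40): n₁ = 372, n₀ = 393, n = 765; a·n₀/n = 38·393/765 = 19.5216; c·n₁/n = 65·372/765 = 31.6078
Stratum 2 (40–59): n₁ = 388, n₀ = 341, n = 729; a·n₀/n = 19·341/729 = 8.8875; c·n₁/n = 33·388/729 = 17.5638
Stratum 3 (≥ 60): n₁ = 207, n₀ = 266, n = 473; a·n₀/n = 21·266/473 = 11.8097; c·n₁/n = 33·207/473 = 14.4419
RR_MH = (19.5216 + 8.8875 + 11.8097) / (31.6078 + 17.5638 + 14.4419) = 40.2188 / 63.6135 = 0.63224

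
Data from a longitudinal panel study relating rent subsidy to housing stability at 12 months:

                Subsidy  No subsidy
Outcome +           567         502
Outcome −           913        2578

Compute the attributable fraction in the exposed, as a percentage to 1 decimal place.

57.5

Reading the table with exposure as columns: a = 567 (Subsidy, case), b = 913 (Subsidy, non-case), c = 502 (No subsidy, case), d = 2578.
Risk in exposed = 567/1480 = 0.38311; risk in unexposed = 502/3080 = 0.16299.
RR = 0.38311/0.16299 = 2.35054
AR% = (RR − 1)/RR × 100 = (2.35054 − 1)/2.35054 × 100 = 57.4567%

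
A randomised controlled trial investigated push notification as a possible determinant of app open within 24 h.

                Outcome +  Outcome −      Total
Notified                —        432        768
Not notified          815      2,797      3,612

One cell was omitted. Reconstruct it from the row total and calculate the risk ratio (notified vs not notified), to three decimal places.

The missing cell is in the exposed row: 768 − 432 = 336.
So a = 336, b = 432, c = 815, d = 2797.
RR = [a/(a+b)] / [c/(c+d)] = (336/768) / (815/3612) = 0.43750/0.22564 = 1.93896

1.939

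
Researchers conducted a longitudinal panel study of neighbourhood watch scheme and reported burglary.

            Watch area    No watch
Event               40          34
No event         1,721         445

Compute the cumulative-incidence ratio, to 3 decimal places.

0.320

Reading the table with exposure as columns: a = 40 (Watch area, case), b = 1721 (Watch area, non-case), c = 34 (No watch, case), d = 445.
Risk in exposed = 40/1761 = 0.02271; risk in unexposed = 34/479 = 0.07098.
RR = 0.02271 / 0.07098 = 0.32001
The risk is 68% lower among the exposed than among the unexposed.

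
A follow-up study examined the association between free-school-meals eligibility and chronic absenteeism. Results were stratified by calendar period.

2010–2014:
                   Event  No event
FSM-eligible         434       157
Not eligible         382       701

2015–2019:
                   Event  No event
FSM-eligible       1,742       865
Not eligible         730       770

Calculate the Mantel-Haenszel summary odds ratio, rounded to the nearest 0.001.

2.681

OR_MH = Σ(aᵢdᵢ/nᵢ) / Σ(bᵢcᵢ/nᵢ), where nᵢ is the stratum total.
Stratum 1 (2010–2014): n = 1674; a·d/n = 434·701/1674 = 181.7407; b·c/n = 157·382/1674 = 35.8268
Stratum 2 (2015–2019): n = 4107; a·d/n = 1742·770/4107 = 326.5985; b·c/n = 865·730/4107 = 153.7497
OR_MH = (181.7407 + 326.5985) / (35.8268 + 153.7497) = 508.3392 / 189.5765 = 2.68145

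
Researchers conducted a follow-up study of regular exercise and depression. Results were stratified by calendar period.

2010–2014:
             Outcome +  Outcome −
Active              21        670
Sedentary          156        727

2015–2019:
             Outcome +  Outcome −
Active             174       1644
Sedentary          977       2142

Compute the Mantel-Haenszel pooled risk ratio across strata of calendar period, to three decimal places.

RR_MH = Σ(aᵢ·n₀ᵢ/nᵢ) / Σ(cᵢ·n₁ᵢ/nᵢ), with n₁ᵢ = aᵢ+bᵢ (exposed), n₀ᵢ = cᵢ+dᵢ (unexposed), nᵢ = n₁ᵢ+n₀ᵢ.
Stratum 1 (2010–2014): n₁ = 691, n₀ = 883, n = 1574; a·n₀/n = 21·883/1574 = 11.7808; c·n₁/n = 156·691/1574 = 68.4854
Stratum 2 (2015–2019): n₁ = 1818, n₀ = 3119, n = 4937; a·n₀/n = 174·3119/4937 = 109.9263; c·n₁/n = 977·1818/4937 = 359.7703
RR_MH = (11.7808 + 109.9263) / (68.4854 + 359.7703) = 121.7071 / 428.2557 = 0.28419

0.284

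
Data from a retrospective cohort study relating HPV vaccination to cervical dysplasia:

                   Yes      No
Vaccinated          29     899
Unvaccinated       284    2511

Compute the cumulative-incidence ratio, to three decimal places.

Cells: a = 29, b = 899, c = 284, d = 2511.
Risk in exposed = 29/928 = 0.03125; risk in unexposed = 284/2795 = 0.10161.
RR = 0.03125 / 0.10161 = 0.30755
The risk is 69% lower among the exposed than among the unexposed.

0.308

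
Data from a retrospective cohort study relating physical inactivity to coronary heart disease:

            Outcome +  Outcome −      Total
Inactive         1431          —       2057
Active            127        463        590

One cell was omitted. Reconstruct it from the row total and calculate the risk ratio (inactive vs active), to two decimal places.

The missing cell is in the exposed row: 2057 − 1431 = 626.
So a = 1431, b = 626, c = 127, d = 463.
RR = [a/(a+b)] / [c/(c+d)] = (1431/2057) / (127/590) = 0.69567/0.21525 = 3.23187

3.23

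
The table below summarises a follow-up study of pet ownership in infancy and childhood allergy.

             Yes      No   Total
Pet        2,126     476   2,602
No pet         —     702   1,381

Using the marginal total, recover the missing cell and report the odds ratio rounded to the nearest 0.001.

The missing cell is in the unexposed row: 1381 − 702 = 679.
So a = 2126, b = 476, c = 679, d = 702.
OR = (a·d)/(b·c) = (2126 × 702) / (476 × 679) = 1492452 / 323204 = 4.61768

4.618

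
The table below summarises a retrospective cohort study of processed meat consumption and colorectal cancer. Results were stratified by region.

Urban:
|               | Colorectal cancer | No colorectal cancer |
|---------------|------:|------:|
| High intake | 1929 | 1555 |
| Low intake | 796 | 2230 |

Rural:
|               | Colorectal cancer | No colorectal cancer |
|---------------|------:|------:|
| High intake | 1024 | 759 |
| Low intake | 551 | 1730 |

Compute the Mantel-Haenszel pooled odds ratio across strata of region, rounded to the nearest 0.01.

OR_MH = Σ(aᵢdᵢ/nᵢ) / Σ(bᵢcᵢ/nᵢ), where nᵢ is the stratum total.
Stratum 1 (Urban): n = 6510; a·d/n = 1929·2230/6510 = 660.7788; b·c/n = 1555·796/6510 = 190.1352
Stratum 2 (Rural): n = 4064; a·d/n = 1024·1730/4064 = 435.9055; b·c/n = 759·551/4064 = 102.9058
OR_MH = (660.7788 + 435.9055) / (190.1352 + 102.9058) = 1096.6843 / 293.0409 = 3.74243

3.74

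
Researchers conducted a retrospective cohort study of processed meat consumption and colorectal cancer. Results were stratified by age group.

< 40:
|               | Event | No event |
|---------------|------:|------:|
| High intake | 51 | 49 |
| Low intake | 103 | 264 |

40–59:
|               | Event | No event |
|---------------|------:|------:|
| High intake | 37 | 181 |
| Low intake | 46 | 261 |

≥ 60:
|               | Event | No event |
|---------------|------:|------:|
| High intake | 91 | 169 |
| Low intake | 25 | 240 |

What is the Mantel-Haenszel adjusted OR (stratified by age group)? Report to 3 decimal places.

2.559

OR_MH = Σ(aᵢdᵢ/nᵢ) / Σ(bᵢcᵢ/nᵢ), where nᵢ is the stratum total.
Stratum 1 (< 40): n = 467; a·d/n = 51·264/467 = 28.8308; b·c/n = 49·103/467 = 10.8073
Stratum 2 (40–59): n = 525; a·d/n = 37·261/525 = 18.3943; b·c/n = 181·46/525 = 15.8590
Stratum 3 (≥ 60): n = 525; a·d/n = 91·240/525 = 41.6000; b·c/n = 169·25/525 = 8.0476
OR_MH = (28.8308 + 18.3943 + 41.6000) / (10.8073 + 15.8590 + 8.0476) = 88.8251 / 34.7139 = 2.55877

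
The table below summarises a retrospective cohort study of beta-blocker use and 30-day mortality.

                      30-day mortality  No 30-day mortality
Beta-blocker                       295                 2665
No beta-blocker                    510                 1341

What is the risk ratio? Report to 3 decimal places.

0.362

Cells: a = 295, b = 2665, c = 510, d = 1341.
Risk in exposed = 295/2960 = 0.09966; risk in unexposed = 510/1851 = 0.27553.
RR = 0.09966 / 0.27553 = 0.36172
The risk is 64% lower among the exposed than among the unexposed.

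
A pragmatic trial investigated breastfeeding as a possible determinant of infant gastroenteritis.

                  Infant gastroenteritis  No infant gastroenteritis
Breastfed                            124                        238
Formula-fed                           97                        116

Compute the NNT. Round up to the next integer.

9

Risk in treated group = 124/362 = 0.34254; risk in control = 97/213 = 0.45540.
Absolute risk reduction = 0.45540 − 0.34254 = 0.11286
NNT = 1 / ARR = 1 / 0.11286 = 8.861 → round up → 9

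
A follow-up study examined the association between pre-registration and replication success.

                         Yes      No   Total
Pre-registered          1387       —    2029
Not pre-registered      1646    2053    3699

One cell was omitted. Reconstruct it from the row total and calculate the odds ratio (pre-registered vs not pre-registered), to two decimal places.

The missing cell is in the exposed row: 2029 − 1387 = 642.
So a = 1387, b = 642, c = 1646, d = 2053.
OR = (a·d)/(b·c) = (1387 × 2053) / (642 × 1646) = 2847511 / 1056732 = 2.69464

2.69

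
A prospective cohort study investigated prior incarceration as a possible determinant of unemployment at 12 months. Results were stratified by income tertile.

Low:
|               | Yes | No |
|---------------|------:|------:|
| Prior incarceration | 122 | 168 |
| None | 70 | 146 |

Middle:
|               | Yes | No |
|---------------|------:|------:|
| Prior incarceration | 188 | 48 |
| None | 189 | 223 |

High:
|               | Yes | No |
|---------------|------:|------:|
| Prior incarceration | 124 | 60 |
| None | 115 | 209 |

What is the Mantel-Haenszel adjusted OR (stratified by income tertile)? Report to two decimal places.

2.97

OR_MH = Σ(aᵢdᵢ/nᵢ) / Σ(bᵢcᵢ/nᵢ), where nᵢ is the stratum total.
Stratum 1 (Low): n = 506; a·d/n = 122·146/506 = 35.2016; b·c/n = 168·70/506 = 23.2411
Stratum 2 (Middle): n = 648; a·d/n = 188·223/648 = 64.6975; b·c/n = 48·189/648 = 14.0000
Stratum 3 (High): n = 508; a·d/n = 124·209/508 = 51.0157; b·c/n = 60·115/508 = 13.5827
OR_MH = (35.2016 + 64.6975 + 51.0157) / (23.2411 + 14.0000 + 13.5827) = 150.9149 / 50.8238 = 2.96937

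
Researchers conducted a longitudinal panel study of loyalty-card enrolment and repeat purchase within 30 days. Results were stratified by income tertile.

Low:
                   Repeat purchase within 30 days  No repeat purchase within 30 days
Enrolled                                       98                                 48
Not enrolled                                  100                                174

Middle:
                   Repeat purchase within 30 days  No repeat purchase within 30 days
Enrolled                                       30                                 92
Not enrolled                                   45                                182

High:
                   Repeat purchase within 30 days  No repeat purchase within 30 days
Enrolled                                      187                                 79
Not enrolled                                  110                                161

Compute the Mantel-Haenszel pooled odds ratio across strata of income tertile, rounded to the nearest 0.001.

2.845

OR_MH = Σ(aᵢdᵢ/nᵢ) / Σ(bᵢcᵢ/nᵢ), where nᵢ is the stratum total.
Stratum 1 (Low): n = 420; a·d/n = 98·174/420 = 40.6000; b·c/n = 48·100/420 = 11.4286
Stratum 2 (Middle): n = 349; a·d/n = 30·182/349 = 15.6447; b·c/n = 92·45/349 = 11.8625
Stratum 3 (High): n = 537; a·d/n = 187·161/537 = 56.0652; b·c/n = 79·110/537 = 16.1825
OR_MH = (40.6000 + 15.6447 + 56.0652) / (11.4286 + 11.8625 + 16.1825) = 112.3099 / 39.4735 = 2.84519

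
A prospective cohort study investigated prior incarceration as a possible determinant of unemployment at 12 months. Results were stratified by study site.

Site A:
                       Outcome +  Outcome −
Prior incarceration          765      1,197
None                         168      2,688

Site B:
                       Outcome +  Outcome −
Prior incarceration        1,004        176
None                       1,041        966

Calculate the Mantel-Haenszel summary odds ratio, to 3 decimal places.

7.368

OR_MH = Σ(aᵢdᵢ/nᵢ) / Σ(bᵢcᵢ/nᵢ), where nᵢ is the stratum total.
Stratum 1 (Site A): n = 4818; a·d/n = 765·2688/4818 = 426.7995; b·c/n = 1197·168/4818 = 41.7385
Stratum 2 (Site B): n = 3187; a·d/n = 1004·966/3187 = 304.3188; b·c/n = 176·1041/3187 = 57.4885
OR_MH = (426.7995 + 304.3188) / (41.7385 + 57.4885) = 731.1183 / 99.2270 = 7.36814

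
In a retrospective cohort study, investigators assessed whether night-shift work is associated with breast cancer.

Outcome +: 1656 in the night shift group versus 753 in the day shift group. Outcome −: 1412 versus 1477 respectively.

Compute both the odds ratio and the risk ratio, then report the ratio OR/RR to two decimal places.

1.44

From the description: a = 1656, b = 1412, c = 753, d = 1477.
OR = (1656·1477)/(1412·753) = 2445912/1063236 = 2.30044
Risk in exposed = 1656/3068 = 0.53977; risk in unexposed = 753/2230 = 0.33767; RR = 1.59851
OR/RR = 2.30044 / 1.59851 = 1.43912
The outcome is not rare, so the OR lies further from 1 than the RR.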